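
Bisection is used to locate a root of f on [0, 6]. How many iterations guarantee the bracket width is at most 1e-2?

10

Width after n steps is 6/2^n. Need 2^n ≥ 6/1e-2 = 600.
2^9 = 512 < 600 ≤ 2^10 = 1024, so n = 10.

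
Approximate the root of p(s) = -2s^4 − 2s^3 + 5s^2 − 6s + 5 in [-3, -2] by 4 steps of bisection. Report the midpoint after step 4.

m = -2.5, p(m) = 4.375 (+); new bracket [-3, -2.5]
m = -2.75, p(m) = -13.476562 (−); new bracket [-2.75, -2.5]
m = -2.625, p(m) = -3.58252 (−); new bracket [-2.625, -2.5]
m = -2.5625, p(m) = 0.6245 (+); new bracket [-2.625, -2.5625]

-2.5625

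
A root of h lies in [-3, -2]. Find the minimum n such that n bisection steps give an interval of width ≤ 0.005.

8

Width after n steps is 1/2^n. Need 2^n ≥ 1/0.005 = 200.
2^7 = 128 < 200 ≤ 2^8 = 256, so n = 8.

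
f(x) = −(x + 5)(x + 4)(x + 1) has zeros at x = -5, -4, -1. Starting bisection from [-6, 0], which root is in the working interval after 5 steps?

-1

f(-3) = 4 > 0, so the root lies in [-3, 0]
f(-1.5) = 4.375 > 0, so the root lies in [-1.5, 0]
f(-0.75) = -3.453125 < 0, so the root lies in [-1.5, -0.75]
f(-1.125) = 1.3926 > 0, so the root lies in [-1.125, -0.75]
f(-0.9375) = -0.7776 < 0, so the root lies in [-1.125, -0.9375]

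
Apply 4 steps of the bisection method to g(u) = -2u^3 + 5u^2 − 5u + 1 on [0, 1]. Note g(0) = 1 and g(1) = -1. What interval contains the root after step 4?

m = 0.5, g(m) = -0.5 (−); new bracket [0, 0.5]
m = 0.25, g(m) = 0.03125 (+); new bracket [0.25, 0.5]
m = 0.375, g(m) = -0.277344 (−); new bracket [0.25, 0.375]
m = 0.3125, g(m) = -0.1353 (−); new bracket [0.25, 0.3125]

[0.25, 0.3125]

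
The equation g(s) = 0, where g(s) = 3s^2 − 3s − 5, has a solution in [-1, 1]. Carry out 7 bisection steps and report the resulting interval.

g(0) = -5 < 0, so the root lies in [-1, 0]
g(-0.5) = -2.75 < 0, so the root lies in [-1, -0.5]
g(-0.75) = -1.0625 < 0, so the root lies in [-1, -0.75]
g(-0.875) = -0.0781 < 0, so the root lies in [-1, -0.875]
g(-0.9375) = 0.4492 > 0, so the root lies in [-0.9375, -0.875]
g(-0.90625) = 0.1826 > 0, so the root lies in [-0.90625, -0.875]
g(-0.890625) = 0.0515 > 0, so the root lies in [-0.890625, -0.875]

[-0.890625, -0.875]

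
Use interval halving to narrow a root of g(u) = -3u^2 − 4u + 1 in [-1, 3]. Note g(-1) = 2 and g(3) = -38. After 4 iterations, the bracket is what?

midpoint 1: g = -6 < 0 → [-1, 1]
midpoint 0: g = 1 > 0 → [0, 1]
midpoint 0.5: g = -1.75 < 0 → [0, 0.5]
midpoint 0.25: g = -0.1875 < 0 → [0, 0.25]

[0, 0.25]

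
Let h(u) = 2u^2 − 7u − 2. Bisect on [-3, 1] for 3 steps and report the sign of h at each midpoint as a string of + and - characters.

midpoint -1: h = 7 > 0 → [-1, 1]
midpoint 0: h = -2 < 0 → [-1, 0]
midpoint -0.5: h = 2 > 0 → [-0.5, 0]

+-+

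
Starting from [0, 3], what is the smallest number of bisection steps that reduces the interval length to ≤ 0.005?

Width after n steps is 3/2^n. Need 2^n ≥ 3/0.005 = 600.
2^9 = 512 < 600 ≤ 2^10 = 1024, so n = 10.

10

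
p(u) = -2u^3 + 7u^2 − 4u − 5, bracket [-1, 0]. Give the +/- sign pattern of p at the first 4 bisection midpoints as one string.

-++-

m = -0.5, p(m) = -1 (−); new bracket [-1, -0.5]
m = -0.75, p(m) = 2.78125 (+); new bracket [-0.75, -0.5]
m = -0.625, p(m) = 0.722656 (+); new bracket [-0.625, -0.5]
m = -0.5625, p(m) = -0.1792 (−); new bracket [-0.625, -0.5625]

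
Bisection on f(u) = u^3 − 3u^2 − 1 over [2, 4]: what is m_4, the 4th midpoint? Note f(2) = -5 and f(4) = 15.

3.125

midpoint 3: f = -1 < 0 → [3, 4]
midpoint 3.5: f = 5.125 > 0 → [3, 3.5]
midpoint 3.25: f = 1.640625 > 0 → [3, 3.25]
midpoint 3.125: f = 0.2207 > 0 → [3, 3.125]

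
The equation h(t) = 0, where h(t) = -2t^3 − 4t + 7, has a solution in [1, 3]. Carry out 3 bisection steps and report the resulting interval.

[1, 1.25]

h(2) = -17 < 0, so the root lies in [1, 2]
h(1.5) = -5.75 < 0, so the root lies in [1, 1.5]
h(1.25) = -1.90625 < 0, so the root lies in [1, 1.25]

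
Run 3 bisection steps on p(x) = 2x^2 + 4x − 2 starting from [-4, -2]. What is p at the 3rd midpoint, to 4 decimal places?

x = -3 gives p = 4, positive; keep [-3, -2]
x = -2.5 gives p = 0.5, positive; keep [-2.5, -2]
x = -2.25 gives p = -0.875, negative; keep [-2.5, -2.25]

-0.8750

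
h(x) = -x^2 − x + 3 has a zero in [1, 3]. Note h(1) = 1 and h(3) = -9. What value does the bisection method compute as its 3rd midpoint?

1.25

midpoint 2: h = -3 < 0 → [1, 2]
midpoint 1.5: h = -0.75 < 0 → [1, 1.5]
midpoint 1.25: h = 0.1875 > 0 → [1.25, 1.5]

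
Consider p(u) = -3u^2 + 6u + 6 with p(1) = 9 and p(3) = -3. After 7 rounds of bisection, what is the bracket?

[2.71875, 2.734375]

m = 2, p(m) = 6 (+); new bracket [2, 3]
m = 2.5, p(m) = 2.25 (+); new bracket [2.5, 3]
m = 2.75, p(m) = -0.1875 (−); new bracket [2.5, 2.75]
m = 2.625, p(m) = 1.0781 (+); new bracket [2.625, 2.75]
m = 2.6875, p(m) = 0.457 (+); new bracket [2.6875, 2.75]
m = 2.71875, p(m) = 0.1377 (+); new bracket [2.71875, 2.75]
m = 2.734375, p(m) = -0.0242 (−); new bracket [2.71875, 2.734375]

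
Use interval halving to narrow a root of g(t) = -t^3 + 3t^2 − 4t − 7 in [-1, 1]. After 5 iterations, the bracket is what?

m = 0, g(m) = -7 (−); new bracket [-1, 0]
m = -0.5, g(m) = -4.125 (−); new bracket [-1, -0.5]
m = -0.75, g(m) = -1.890625 (−); new bracket [-1, -0.75]
m = -0.875, g(m) = -0.5332 (−); new bracket [-1, -0.875]
m = -0.9375, g(m) = 0.2107 (+); new bracket [-0.9375, -0.875]

[-0.9375, -0.875]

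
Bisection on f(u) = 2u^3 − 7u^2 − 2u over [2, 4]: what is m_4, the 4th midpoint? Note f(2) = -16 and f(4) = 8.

m = 3, f(m) = -15 (−); new bracket [3, 4]
m = 3.5, f(m) = -7 (−); new bracket [3.5, 4]
m = 3.75, f(m) = -0.46875 (−); new bracket [3.75, 4]
m = 3.875, f(m) = 3.5117 (+); new bracket [3.75, 3.875]

3.875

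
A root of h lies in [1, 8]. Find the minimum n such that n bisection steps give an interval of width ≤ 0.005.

11

Width after n steps is 7/2^n. Need 2^n ≥ 7/0.005 = 1400.
2^10 = 1024 < 1400 ≤ 2^11 = 2048, so n = 11.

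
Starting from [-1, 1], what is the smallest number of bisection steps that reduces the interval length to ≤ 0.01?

8

Width after n steps is 2/2^n. Need 2^n ≥ 2/0.01 = 200.
2^7 = 128 < 200 ≤ 2^8 = 256, so n = 8.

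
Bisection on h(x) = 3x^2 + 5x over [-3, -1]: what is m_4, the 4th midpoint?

midpoint -2: h = 2 > 0 → [-2, -1]
midpoint -1.5: h = -0.75 < 0 → [-2, -1.5]
midpoint -1.75: h = 0.4375 > 0 → [-1.75, -1.5]
midpoint -1.625: h = -0.2031 < 0 → [-1.75, -1.625]

-1.625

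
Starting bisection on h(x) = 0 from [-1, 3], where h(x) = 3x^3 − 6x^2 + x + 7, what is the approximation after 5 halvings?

-0.875

midpoint 1: h = 5 > 0 → [-1, 1]
midpoint 0: h = 7 > 0 → [-1, 0]
midpoint -0.5: h = 4.625 > 0 → [-1, -0.5]
midpoint -0.75: h = 1.6094 > 0 → [-1, -0.75]
midpoint -0.875: h = -0.4785 < 0 → [-0.875, -0.75]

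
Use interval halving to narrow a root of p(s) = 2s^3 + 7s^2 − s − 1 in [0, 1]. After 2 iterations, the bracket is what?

[0.25, 0.5]

s = 0.5 gives p = 0.5, positive; keep [0, 0.5]
s = 0.25 gives p = -0.78125, negative; keep [0.25, 0.5]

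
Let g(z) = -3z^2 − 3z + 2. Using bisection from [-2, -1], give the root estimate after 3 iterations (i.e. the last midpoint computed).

z = -1.5 gives g = -0.25, negative; keep [-1.5, -1]
z = -1.25 gives g = 1.0625, positive; keep [-1.5, -1.25]
z = -1.375 gives g = 0.453125, positive; keep [-1.5, -1.375]

-1.375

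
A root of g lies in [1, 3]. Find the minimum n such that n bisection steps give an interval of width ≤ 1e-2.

8

Width after n steps is 2/2^n. Need 2^n ≥ 2/1e-2 = 200.
2^7 = 128 < 200 ≤ 2^8 = 256, so n = 8.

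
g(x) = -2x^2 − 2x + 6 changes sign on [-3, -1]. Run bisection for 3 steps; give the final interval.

m = -2, g(m) = 2 (+); new bracket [-3, -2]
m = -2.5, g(m) = -1.5 (−); new bracket [-2.5, -2]
m = -2.25, g(m) = 0.375 (+); new bracket [-2.5, -2.25]

[-2.5, -2.25]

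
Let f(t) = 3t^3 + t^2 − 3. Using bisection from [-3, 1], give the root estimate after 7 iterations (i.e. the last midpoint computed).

midpoint -1: f = -5 < 0 → [-1, 1]
midpoint 0: f = -3 < 0 → [0, 1]
midpoint 0.5: f = -2.375 < 0 → [0.5, 1]
midpoint 0.75: f = -1.1719 < 0 → [0.75, 1]
midpoint 0.875: f = -0.2246 < 0 → [0.875, 1]
midpoint 0.9375: f = 0.3508 > 0 → [0.875, 0.9375]
midpoint 0.90625: f = 0.0542 > 0 → [0.875, 0.90625]

0.90625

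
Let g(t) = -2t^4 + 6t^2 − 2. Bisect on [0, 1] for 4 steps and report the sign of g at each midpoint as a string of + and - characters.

t = 0.5 gives g = -0.625, negative; keep [0.5, 1]
t = 0.75 gives g = 0.742188, positive; keep [0.5, 0.75]
t = 0.625 gives g = 0.038574, positive; keep [0.5, 0.625]
t = 0.5625 gives g = -0.3018, negative; keep [0.5625, 0.625]

-++-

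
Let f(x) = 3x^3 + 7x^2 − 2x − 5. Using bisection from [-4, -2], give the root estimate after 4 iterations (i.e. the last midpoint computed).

-2.375

f(-3) = -17 < 0, so the root lies in [-3, -2]
f(-2.5) = -3.125 < 0, so the root lies in [-2.5, -2]
f(-2.25) = 0.765625 > 0, so the root lies in [-2.5, -2.25]
f(-2.375) = -0.9551 < 0, so the root lies in [-2.375, -2.25]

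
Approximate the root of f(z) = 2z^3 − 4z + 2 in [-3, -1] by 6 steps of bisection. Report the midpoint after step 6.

midpoint -2: f = -6 < 0 → [-2, -1]
midpoint -1.5: f = 1.25 > 0 → [-2, -1.5]
midpoint -1.75: f = -1.71875 < 0 → [-1.75, -1.5]
midpoint -1.625: f = -0.082 < 0 → [-1.625, -1.5]
midpoint -1.5625: f = 0.6206 > 0 → [-1.625, -1.5625]
midpoint -1.59375: f = 0.2786 > 0 → [-1.625, -1.59375]

-1.59375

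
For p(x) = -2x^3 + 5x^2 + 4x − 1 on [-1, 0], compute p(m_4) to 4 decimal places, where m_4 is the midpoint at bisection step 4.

0.1235

m = -0.5, p(m) = -1.5 (−); new bracket [-1, -0.5]
m = -0.75, p(m) = -0.34375 (−); new bracket [-1, -0.75]
m = -0.875, p(m) = 0.667969 (+); new bracket [-0.875, -0.75]
m = -0.8125, p(m) = 0.1235 (+); new bracket [-0.8125, -0.75]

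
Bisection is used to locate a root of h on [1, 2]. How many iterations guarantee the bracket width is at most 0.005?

8

Width after n steps is 1/2^n. Need 2^n ≥ 1/0.005 = 200.
2^7 = 128 < 200 ≤ 2^8 = 256, so n = 8.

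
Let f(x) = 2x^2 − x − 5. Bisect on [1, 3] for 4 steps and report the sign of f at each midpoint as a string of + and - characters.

+--+

midpoint 2: f = 1 > 0 → [1, 2]
midpoint 1.5: f = -2 < 0 → [1.5, 2]
midpoint 1.75: f = -0.625 < 0 → [1.75, 2]
midpoint 1.875: f = 0.1562 > 0 → [1.75, 1.875]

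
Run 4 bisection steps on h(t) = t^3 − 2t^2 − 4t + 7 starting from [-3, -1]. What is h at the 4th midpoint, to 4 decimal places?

m = -2, h(m) = -1 (−); new bracket [-2, -1]
m = -1.5, h(m) = 5.125 (+); new bracket [-2, -1.5]
m = -1.75, h(m) = 2.515625 (+); new bracket [-2, -1.75]
m = -1.875, h(m) = 0.877 (+); new bracket [-2, -1.875]

0.8770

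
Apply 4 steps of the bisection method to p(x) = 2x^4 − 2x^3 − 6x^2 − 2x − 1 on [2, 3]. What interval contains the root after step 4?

midpoint 2.5: p = 3.375 > 0 → [2, 2.5]
midpoint 2.25: p = -7.398438 < 0 → [2.25, 2.5]
midpoint 2.375: p = -2.753418 < 0 → [2.375, 2.5]
midpoint 2.4375: p = 0.1128 > 0 → [2.375, 2.4375]

[2.375, 2.4375]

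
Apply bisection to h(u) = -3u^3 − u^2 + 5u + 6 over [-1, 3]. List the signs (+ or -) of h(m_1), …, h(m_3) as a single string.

m = 1, h(m) = 7 (+); new bracket [1, 3]
m = 2, h(m) = -12 (−); new bracket [1, 2]
m = 1.5, h(m) = 1.125 (+); new bracket [1.5, 2]

+-+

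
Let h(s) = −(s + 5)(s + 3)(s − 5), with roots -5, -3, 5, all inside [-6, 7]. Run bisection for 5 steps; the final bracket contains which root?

5

m = 0.5, h(m) = 86.625 (+); new bracket [0.5, 7]
m = 3.75, h(m) = 73.828125 (+); new bracket [3.75, 7]
m = 5.375, h(m) = -32.583984 (−); new bracket [3.75, 5.375]
m = 4.5625, h(m) = 31.6384 (+); new bracket [4.5625, 5.375]
m = 4.96875, h(m) = 2.4825 (+); new bracket [4.96875, 5.375]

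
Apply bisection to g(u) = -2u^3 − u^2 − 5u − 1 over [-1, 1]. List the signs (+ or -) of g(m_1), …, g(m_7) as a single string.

-++--+-

m = 0, g(m) = -1 (−); new bracket [-1, 0]
m = -0.5, g(m) = 1.5 (+); new bracket [-0.5, 0]
m = -0.25, g(m) = 0.21875 (+); new bracket [-0.25, 0]
m = -0.125, g(m) = -0.3867 (−); new bracket [-0.25, -0.125]
m = -0.1875, g(m) = -0.0845 (−); new bracket [-0.25, -0.1875]
m = -0.21875, g(m) = 0.0668 (+); new bracket [-0.21875, -0.1875]
m = -0.203125, g(m) = -0.0089 (−); new bracket [-0.21875, -0.203125]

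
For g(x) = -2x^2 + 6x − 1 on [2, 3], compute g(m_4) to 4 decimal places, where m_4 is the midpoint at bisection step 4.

0.0547

m = 2.5, g(m) = 1.5 (+); new bracket [2.5, 3]
m = 2.75, g(m) = 0.375 (+); new bracket [2.75, 3]
m = 2.875, g(m) = -0.28125 (−); new bracket [2.75, 2.875]
m = 2.8125, g(m) = 0.0547 (+); new bracket [2.8125, 2.875]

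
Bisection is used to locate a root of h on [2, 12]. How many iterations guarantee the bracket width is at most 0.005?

11

Width after n steps is 10/2^n. Need 2^n ≥ 10/0.005 = 2000.
2^10 = 1024 < 2000 ≤ 2^11 = 2048, so n = 11.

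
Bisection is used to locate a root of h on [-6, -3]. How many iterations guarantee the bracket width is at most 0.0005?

Width after n steps is 3/2^n. Need 2^n ≥ 3/0.0005 = 6000.
2^12 = 4096 < 6000 ≤ 2^13 = 8192, so n = 13.

13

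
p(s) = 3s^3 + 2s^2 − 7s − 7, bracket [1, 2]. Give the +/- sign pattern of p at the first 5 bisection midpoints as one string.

m = 1.5, p(m) = -2.875 (−); new bracket [1.5, 2]
m = 1.75, p(m) = 2.953125 (+); new bracket [1.5, 1.75]
m = 1.625, p(m) = -0.220703 (−); new bracket [1.625, 1.75]
m = 1.6875, p(m) = 1.2991 (+); new bracket [1.625, 1.6875]
m = 1.65625, p(m) = 0.5227 (+); new bracket [1.625, 1.65625]

-+-++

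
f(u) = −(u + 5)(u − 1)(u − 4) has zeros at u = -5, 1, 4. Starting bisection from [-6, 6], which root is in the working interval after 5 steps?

-5

midpoint 0: f = -20 < 0 → [-6, 0]
midpoint -3: f = -56 < 0 → [-6, -3]
midpoint -4.5: f = -23.375 < 0 → [-6, -4.5]
midpoint -5.25: f = 14.4531 > 0 → [-5.25, -4.5]
midpoint -4.875: f = -6.5176 < 0 → [-5.25, -4.875]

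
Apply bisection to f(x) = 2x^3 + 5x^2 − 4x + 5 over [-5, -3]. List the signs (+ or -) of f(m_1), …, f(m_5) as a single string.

--+-+

f(-4) = -27 < 0, so the root lies in [-4, -3]
f(-3.5) = -5.5 < 0, so the root lies in [-3.5, -3]
f(-3.25) = 2.15625 > 0, so the root lies in [-3.5, -3.25]
f(-3.375) = -1.4336 < 0, so the root lies in [-3.375, -3.25]
f(-3.3125) = 0.4194 > 0, so the root lies in [-3.375, -3.3125]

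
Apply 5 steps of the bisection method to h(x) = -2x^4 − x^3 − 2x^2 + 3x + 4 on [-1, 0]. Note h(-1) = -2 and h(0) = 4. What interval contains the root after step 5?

h(-0.5) = 2 > 0, so the root lies in [-1, -0.5]
h(-0.75) = 0.414062 > 0, so the root lies in [-1, -0.75]
h(-0.875) = -0.658691 < 0, so the root lies in [-0.875, -0.75]
h(-0.8125) = -0.093 < 0, so the root lies in [-0.8125, -0.75]
h(-0.78125) = 0.1673 > 0, so the root lies in [-0.8125, -0.78125]

[-0.8125, -0.78125]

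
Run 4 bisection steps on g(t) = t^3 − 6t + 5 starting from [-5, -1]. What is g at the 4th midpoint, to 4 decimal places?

0.7031

g(-3) = -4 < 0, so the root lies in [-3, -1]
g(-2) = 9 > 0, so the root lies in [-3, -2]
g(-2.5) = 4.375 > 0, so the root lies in [-3, -2.5]
g(-2.75) = 0.7031 > 0, so the root lies in [-3, -2.75]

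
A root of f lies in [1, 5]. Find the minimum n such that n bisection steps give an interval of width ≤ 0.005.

Width after n steps is 4/2^n. Need 2^n ≥ 4/0.005 = 800.
2^9 = 512 < 800 ≤ 2^10 = 1024, so n = 10.

10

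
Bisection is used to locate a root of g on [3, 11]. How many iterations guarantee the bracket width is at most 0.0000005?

24

Width after n steps is 8/2^n. Need 2^n ≥ 8/0.0000005 = 16000000.
2^23 = 8388608 < 16000000 ≤ 2^24 = 16777216, so n = 24.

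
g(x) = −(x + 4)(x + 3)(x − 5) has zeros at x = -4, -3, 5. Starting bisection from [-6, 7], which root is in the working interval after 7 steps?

g(0.5) = 70.875 > 0, so the root lies in [0.5, 7]
g(3.75) = 65.390625 > 0, so the root lies in [3.75, 7]
g(5.375) = -29.443359 < 0, so the root lies in [3.75, 5.375]
g(4.5625) = 28.3298 > 0, so the root lies in [4.5625, 5.375]
g(4.96875) = 2.2334 > 0, so the root lies in [4.96875, 5.375]
g(5.171875) = -12.8823 < 0, so the root lies in [4.96875, 5.171875]
g(5.0703125) = -5.1469 < 0, so the root lies in [4.96875, 5.0703125]

5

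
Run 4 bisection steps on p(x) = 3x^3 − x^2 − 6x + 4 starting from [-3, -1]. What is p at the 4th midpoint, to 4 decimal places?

p(-2) = -12 < 0, so the root lies in [-2, -1]
p(-1.5) = 0.625 > 0, so the root lies in [-2, -1.5]
p(-1.75) = -4.640625 < 0, so the root lies in [-1.75, -1.5]
p(-1.625) = -1.7637 < 0, so the root lies in [-1.625, -1.5]

-1.7637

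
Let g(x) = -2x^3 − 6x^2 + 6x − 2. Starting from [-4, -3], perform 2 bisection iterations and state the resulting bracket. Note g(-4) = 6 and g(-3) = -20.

m = -3.5, g(m) = -10.75 (−); new bracket [-4, -3.5]
m = -3.75, g(m) = -3.40625 (−); new bracket [-4, -3.75]

[-4, -3.75]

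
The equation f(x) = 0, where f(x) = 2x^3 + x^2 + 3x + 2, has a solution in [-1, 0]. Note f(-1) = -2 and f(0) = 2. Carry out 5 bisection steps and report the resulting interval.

midpoint -0.5: f = 0.5 > 0 → [-1, -0.5]
midpoint -0.75: f = -0.53125 < 0 → [-0.75, -0.5]
midpoint -0.625: f = 0.027344 > 0 → [-0.75, -0.625]
midpoint -0.6875: f = -0.2397 < 0 → [-0.6875, -0.625]
midpoint -0.65625: f = -0.1033 < 0 → [-0.65625, -0.625]

[-0.65625, -0.625]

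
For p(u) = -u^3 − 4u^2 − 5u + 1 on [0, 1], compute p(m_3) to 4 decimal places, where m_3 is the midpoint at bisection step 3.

0.3105

midpoint 0.5: p = -2.625 < 0 → [0, 0.5]
midpoint 0.25: p = -0.515625 < 0 → [0, 0.25]
midpoint 0.125: p = 0.310547 > 0 → [0.125, 0.25]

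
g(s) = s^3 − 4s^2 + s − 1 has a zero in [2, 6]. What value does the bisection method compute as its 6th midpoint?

g(4) = 3 > 0, so the root lies in [2, 4]
g(3) = -7 < 0, so the root lies in [3, 4]
g(3.5) = -3.625 < 0, so the root lies in [3.5, 4]
g(3.75) = -0.7656 < 0, so the root lies in [3.75, 4]
g(3.875) = 0.998 > 0, so the root lies in [3.75, 3.875]
g(3.8125) = 0.0872 > 0, so the root lies in [3.75, 3.8125]

3.8125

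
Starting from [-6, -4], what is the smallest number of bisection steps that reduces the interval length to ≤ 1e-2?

Width after n steps is 2/2^n. Need 2^n ≥ 2/1e-2 = 200.
2^7 = 128 < 200 ≤ 2^8 = 256, so n = 8.

8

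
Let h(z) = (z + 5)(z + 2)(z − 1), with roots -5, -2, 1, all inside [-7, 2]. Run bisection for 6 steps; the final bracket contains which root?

m = -2.5, h(m) = 4.375 (+); new bracket [-7, -2.5]
m = -4.75, h(m) = 3.953125 (+); new bracket [-7, -4.75]
m = -5.875, h(m) = -23.310547 (−); new bracket [-5.875, -4.75]
m = -5.3125, h(m) = -6.5344 (−); new bracket [-5.3125, -4.75]
m = -5.03125, h(m) = -0.5713 (−); new bracket [-5.03125, -4.75]
m = -4.890625, h(m) = 1.8624 (+); new bracket [-5.03125, -4.890625]

-5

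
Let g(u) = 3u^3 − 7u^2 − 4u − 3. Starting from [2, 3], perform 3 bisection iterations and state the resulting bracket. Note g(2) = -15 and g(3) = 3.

m = 2.5, g(m) = -9.875 (−); new bracket [2.5, 3]
m = 2.75, g(m) = -4.546875 (−); new bracket [2.75, 3]
m = 2.875, g(m) = -1.068359 (−); new bracket [2.875, 3]

[2.875, 3]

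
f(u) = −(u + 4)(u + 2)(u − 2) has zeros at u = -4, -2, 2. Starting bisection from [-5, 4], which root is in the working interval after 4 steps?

f(-0.5) = 13.125 > 0, so the root lies in [-0.5, 4]
f(1.75) = 5.390625 > 0, so the root lies in [1.75, 4]
f(2.875) = -29.326172 < 0, so the root lies in [1.75, 2.875]
f(2.3125) = -8.5071 < 0, so the root lies in [1.75, 2.3125]

2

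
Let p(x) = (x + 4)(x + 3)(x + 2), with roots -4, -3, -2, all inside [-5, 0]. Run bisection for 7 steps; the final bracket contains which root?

midpoint -2.5: p = -0.375 < 0 → [-2.5, 0]
midpoint -1.25: p = 3.609375 > 0 → [-2.5, -1.25]
midpoint -1.875: p = 0.298828 > 0 → [-2.5, -1.875]
midpoint -2.1875: p = -0.2761 < 0 → [-2.1875, -1.875]
midpoint -2.03125: p = -0.0596 < 0 → [-2.03125, -1.875]
midpoint -1.953125: p = 0.1004 > 0 → [-2.03125, -1.953125]
midpoint -1.9921875: p = 0.0158 > 0 → [-2.03125, -1.9921875]

-2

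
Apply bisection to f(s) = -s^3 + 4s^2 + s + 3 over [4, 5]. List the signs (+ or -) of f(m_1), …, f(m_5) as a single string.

-++--

f(4.5) = -2.625 < 0, so the root lies in [4, 4.5]
f(4.25) = 2.734375 > 0, so the root lies in [4.25, 4.5]
f(4.375) = 0.197266 > 0, so the root lies in [4.375, 4.5]
f(4.4375) = -1.1775 < 0, so the root lies in [4.375, 4.4375]
f(4.40625) = -0.4811 < 0, so the root lies in [4.375, 4.40625]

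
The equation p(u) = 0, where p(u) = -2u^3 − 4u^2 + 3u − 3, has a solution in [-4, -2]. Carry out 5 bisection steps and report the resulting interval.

[-2.75, -2.6875]

midpoint -3: p = 6 > 0 → [-3, -2]
midpoint -2.5: p = -4.25 < 0 → [-3, -2.5]
midpoint -2.75: p = 0.09375 > 0 → [-2.75, -2.5]
midpoint -2.625: p = -2.2617 < 0 → [-2.75, -2.625]
midpoint -2.6875: p = -1.1313 < 0 → [-2.75, -2.6875]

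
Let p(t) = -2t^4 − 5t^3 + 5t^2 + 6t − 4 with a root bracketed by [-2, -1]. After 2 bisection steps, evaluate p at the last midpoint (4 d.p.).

1.1953

m = -1.5, p(m) = 5 (+); new bracket [-1.5, -1]
m = -1.25, p(m) = 1.195312 (+); new bracket [-1.25, -1]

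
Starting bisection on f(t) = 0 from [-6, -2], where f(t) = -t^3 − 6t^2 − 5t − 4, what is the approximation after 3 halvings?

f(-4) = -16 < 0, so the root lies in [-6, -4]
f(-5) = -4 < 0, so the root lies in [-6, -5]
f(-5.5) = 8.375 > 0, so the root lies in [-5.5, -5]

-5.5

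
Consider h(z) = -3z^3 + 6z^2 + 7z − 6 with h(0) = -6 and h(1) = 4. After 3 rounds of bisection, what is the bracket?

[0.625, 0.75]

m = 0.5, h(m) = -1.375 (−); new bracket [0.5, 1]
m = 0.75, h(m) = 1.359375 (+); new bracket [0.5, 0.75]
m = 0.625, h(m) = -0.013672 (−); new bracket [0.625, 0.75]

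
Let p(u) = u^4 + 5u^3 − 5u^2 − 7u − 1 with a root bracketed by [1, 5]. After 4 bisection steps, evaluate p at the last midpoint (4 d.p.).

p(3) = 149 > 0, so the root lies in [1, 3]
p(2) = 21 > 0, so the root lies in [1, 2]
p(1.5) = -0.8125 < 0, so the root lies in [1.5, 2]
p(1.75) = 7.6133 > 0, so the root lies in [1.5, 1.75]

7.6133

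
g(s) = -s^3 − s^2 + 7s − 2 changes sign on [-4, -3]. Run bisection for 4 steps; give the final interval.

[-3.3125, -3.25]

g(-3.5) = 4.125 > 0, so the root lies in [-3.5, -3]
g(-3.25) = -0.984375 < 0, so the root lies in [-3.5, -3.25]
g(-3.375) = 1.427734 > 0, so the root lies in [-3.375, -3.25]
g(-3.3125) = 0.1868 > 0, so the root lies in [-3.3125, -3.25]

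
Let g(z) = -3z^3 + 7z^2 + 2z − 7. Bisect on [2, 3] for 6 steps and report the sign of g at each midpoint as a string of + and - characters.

g(2.5) = -5.125 < 0, so the root lies in [2, 2.5]
g(2.25) = -1.234375 < 0, so the root lies in [2, 2.25]
g(2.125) = 0.072266 > 0, so the root lies in [2.125, 2.25]
g(2.1875) = -0.5315 < 0, so the root lies in [2.125, 2.1875]
g(2.15625) = -0.2175 < 0, so the root lies in [2.125, 2.15625]
g(2.140625) = -0.0696 < 0, so the root lies in [2.125, 2.140625]

--+---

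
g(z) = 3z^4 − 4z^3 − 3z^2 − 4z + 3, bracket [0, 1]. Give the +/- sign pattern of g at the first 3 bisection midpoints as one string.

m = 0.5, g(m) = -0.0625 (−); new bracket [0, 0.5]
m = 0.25, g(m) = 1.761719 (+); new bracket [0.25, 0.5]
m = 0.375, g(m) = 0.926514 (+); new bracket [0.375, 0.5]

-++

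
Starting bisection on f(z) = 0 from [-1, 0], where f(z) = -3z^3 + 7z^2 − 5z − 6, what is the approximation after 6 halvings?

midpoint -0.5: f = -1.375 < 0 → [-1, -0.5]
midpoint -0.75: f = 2.953125 > 0 → [-0.75, -0.5]
midpoint -0.625: f = 0.591797 > 0 → [-0.625, -0.5]
midpoint -0.5625: f = -0.4387 < 0 → [-0.625, -0.5625]
midpoint -0.59375: f = 0.0645 > 0 → [-0.59375, -0.5625]
midpoint -0.578125: f = -0.1901 < 0 → [-0.59375, -0.578125]

-0.578125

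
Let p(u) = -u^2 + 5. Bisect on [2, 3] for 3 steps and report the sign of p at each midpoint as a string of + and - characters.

--+

m = 2.5, p(m) = -1.25 (−); new bracket [2, 2.5]
m = 2.25, p(m) = -0.0625 (−); new bracket [2, 2.25]
m = 2.125, p(m) = 0.484375 (+); new bracket [2.125, 2.25]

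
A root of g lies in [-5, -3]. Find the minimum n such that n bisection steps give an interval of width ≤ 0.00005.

Width after n steps is 2/2^n. Need 2^n ≥ 2/0.00005 = 40000.
2^15 = 32768 < 40000 ≤ 2^16 = 65536, so n = 16.

16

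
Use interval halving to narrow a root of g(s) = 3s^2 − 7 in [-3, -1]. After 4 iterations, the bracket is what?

[-1.625, -1.5]

midpoint -2: g = 5 > 0 → [-2, -1]
midpoint -1.5: g = -0.25 < 0 → [-2, -1.5]
midpoint -1.75: g = 2.1875 > 0 → [-1.75, -1.5]
midpoint -1.625: g = 0.9219 > 0 → [-1.625, -1.5]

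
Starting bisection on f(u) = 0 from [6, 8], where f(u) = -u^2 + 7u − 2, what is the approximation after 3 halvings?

6.75

midpoint 7: f = -2 < 0 → [6, 7]
midpoint 6.5: f = 1.25 > 0 → [6.5, 7]
midpoint 6.75: f = -0.3125 < 0 → [6.5, 6.75]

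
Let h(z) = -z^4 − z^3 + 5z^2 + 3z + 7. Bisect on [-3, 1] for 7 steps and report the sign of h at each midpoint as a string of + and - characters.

z = -1 gives h = 9, positive; keep [-3, -1]
z = -2 gives h = 13, positive; keep [-3, -2]
z = -2.5 gives h = 7.3125, positive; keep [-3, -2.5]
z = -2.75 gives h = 0.168, positive; keep [-3, -2.75]
z = -2.875 gives h = -4.8538, negative; keep [-2.875, -2.75]
z = -2.8125 gives h = -2.21, negative; keep [-2.8125, -2.75]
z = -2.78125 gives h = -0.9887, negative; keep [-2.78125, -2.75]

++++---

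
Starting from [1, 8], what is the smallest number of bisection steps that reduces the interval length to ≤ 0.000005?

21

Width after n steps is 7/2^n. Need 2^n ≥ 7/0.000005 = 1400000.
2^20 = 1048576 < 1400000 ≤ 2^21 = 2097152, so n = 21.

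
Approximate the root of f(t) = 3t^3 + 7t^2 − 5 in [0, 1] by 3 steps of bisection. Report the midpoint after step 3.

m = 0.5, f(m) = -2.875 (−); new bracket [0.5, 1]
m = 0.75, f(m) = 0.203125 (+); new bracket [0.5, 0.75]
m = 0.625, f(m) = -1.533203 (−); new bracket [0.625, 0.75]

0.625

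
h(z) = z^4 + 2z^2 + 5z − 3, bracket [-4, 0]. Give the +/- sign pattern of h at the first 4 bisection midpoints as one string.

h(-2) = 11 > 0, so the root lies in [-2, 0]
h(-1) = -5 < 0, so the root lies in [-2, -1]
h(-1.5) = -0.9375 < 0, so the root lies in [-2, -1.5]
h(-1.75) = 3.7539 > 0, so the root lies in [-1.75, -1.5]

+--+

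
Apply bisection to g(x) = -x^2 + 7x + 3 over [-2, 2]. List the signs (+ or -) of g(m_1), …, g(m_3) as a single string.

x = 0 gives g = 3, positive; keep [-2, 0]
x = -1 gives g = -5, negative; keep [-1, 0]
x = -0.5 gives g = -0.75, negative; keep [-0.5, 0]

+--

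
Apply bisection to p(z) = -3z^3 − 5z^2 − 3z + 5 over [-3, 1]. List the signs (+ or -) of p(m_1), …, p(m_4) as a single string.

z = -1 gives p = 6, positive; keep [-1, 1]
z = 0 gives p = 5, positive; keep [0, 1]
z = 0.5 gives p = 1.875, positive; keep [0.5, 1]
z = 0.75 gives p = -1.3281, negative; keep [0.5, 0.75]

+++-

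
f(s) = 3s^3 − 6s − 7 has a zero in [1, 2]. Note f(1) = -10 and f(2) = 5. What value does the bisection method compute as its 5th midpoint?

1.84375

s = 1.5 gives f = -5.875, negative; keep [1.5, 2]
s = 1.75 gives f = -1.421875, negative; keep [1.75, 2]
s = 1.875 gives f = 1.525391, positive; keep [1.75, 1.875]
s = 1.8125 gives f = -0.012, negative; keep [1.8125, 1.875]
s = 1.84375 gives f = 0.7405, positive; keep [1.8125, 1.84375]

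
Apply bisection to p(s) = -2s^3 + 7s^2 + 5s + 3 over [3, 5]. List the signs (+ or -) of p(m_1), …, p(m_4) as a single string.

+--+

s = 4 gives p = 7, positive; keep [4, 5]
s = 4.5 gives p = -15, negative; keep [4, 4.5]
s = 4.25 gives p = -2.84375, negative; keep [4, 4.25]
s = 4.125 gives p = 2.3555, positive; keep [4.125, 4.25]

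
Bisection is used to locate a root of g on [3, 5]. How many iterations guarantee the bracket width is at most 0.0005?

Width after n steps is 2/2^n. Need 2^n ≥ 2/0.0005 = 4000.
2^11 = 2048 < 4000 ≤ 2^12 = 4096, so n = 12.

12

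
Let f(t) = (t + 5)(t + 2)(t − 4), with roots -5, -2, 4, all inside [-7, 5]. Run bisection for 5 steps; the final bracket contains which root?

4

f(-1) = -20 < 0, so the root lies in [-1, 5]
f(2) = -56 < 0, so the root lies in [2, 5]
f(3.5) = -23.375 < 0, so the root lies in [3.5, 5]
f(4.25) = 14.4531 > 0, so the root lies in [3.5, 4.25]
f(3.875) = -6.5176 < 0, so the root lies in [3.875, 4.25]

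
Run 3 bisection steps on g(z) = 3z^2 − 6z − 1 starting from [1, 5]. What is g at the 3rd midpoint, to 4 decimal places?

2.7500

m = 3, g(m) = 8 (+); new bracket [1, 3]
m = 2, g(m) = -1 (−); new bracket [2, 3]
m = 2.5, g(m) = 2.75 (+); new bracket [2, 2.5]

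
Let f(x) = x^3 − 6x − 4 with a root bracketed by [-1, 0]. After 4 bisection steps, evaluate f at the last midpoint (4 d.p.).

-0.2000

x = -0.5 gives f = -1.125, negative; keep [-1, -0.5]
x = -0.75 gives f = 0.078125, positive; keep [-0.75, -0.5]
x = -0.625 gives f = -0.494141, negative; keep [-0.75, -0.625]
x = -0.6875 gives f = -0.2, negative; keep [-0.75, -0.6875]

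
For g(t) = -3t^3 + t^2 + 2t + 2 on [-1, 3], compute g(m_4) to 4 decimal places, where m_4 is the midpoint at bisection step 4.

0.2031

t = 1 gives g = 2, positive; keep [1, 3]
t = 2 gives g = -14, negative; keep [1, 2]
t = 1.5 gives g = -2.875, negative; keep [1, 1.5]
t = 1.25 gives g = 0.2031, positive; keep [1.25, 1.5]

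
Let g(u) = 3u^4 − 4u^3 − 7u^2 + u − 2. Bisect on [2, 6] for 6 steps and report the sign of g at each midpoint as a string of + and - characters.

+++-+-

u = 4 gives g = 402, positive; keep [2, 4]
u = 3 gives g = 73, positive; keep [2, 3]
u = 2.5 gives g = 11.4375, positive; keep [2, 2.5]
u = 2.25 gives g = -3.8633, negative; keep [2.25, 2.5]
u = 2.375 gives g = 2.7546, positive; keep [2.25, 2.375]
u = 2.3125 gives g = -0.7946, negative; keep [2.3125, 2.375]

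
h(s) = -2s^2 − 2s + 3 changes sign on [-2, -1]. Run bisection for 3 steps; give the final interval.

[-1.875, -1.75]

m = -1.5, h(m) = 1.5 (+); new bracket [-2, -1.5]
m = -1.75, h(m) = 0.375 (+); new bracket [-2, -1.75]
m = -1.875, h(m) = -0.28125 (−); new bracket [-1.875, -1.75]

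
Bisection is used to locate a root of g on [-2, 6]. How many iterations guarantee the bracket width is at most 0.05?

Width after n steps is 8/2^n. Need 2^n ≥ 8/0.05 = 160.
2^7 = 128 < 160 ≤ 2^8 = 256, so n = 8.

8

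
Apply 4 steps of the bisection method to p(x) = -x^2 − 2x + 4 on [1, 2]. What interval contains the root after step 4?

[1.1875, 1.25]

p(1.5) = -1.25 < 0, so the root lies in [1, 1.5]
p(1.25) = -0.0625 < 0, so the root lies in [1, 1.25]
p(1.125) = 0.484375 > 0, so the root lies in [1.125, 1.25]
p(1.1875) = 0.2148 > 0, so the root lies in [1.1875, 1.25]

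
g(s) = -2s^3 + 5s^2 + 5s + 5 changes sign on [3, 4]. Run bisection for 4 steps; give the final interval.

g(3.5) = -2 < 0, so the root lies in [3, 3.5]
g(3.25) = 5.40625 > 0, so the root lies in [3.25, 3.5]
g(3.375) = 1.941406 > 0, so the root lies in [3.375, 3.5]
g(3.4375) = 0.0317 > 0, so the root lies in [3.4375, 3.5]

[3.4375, 3.5]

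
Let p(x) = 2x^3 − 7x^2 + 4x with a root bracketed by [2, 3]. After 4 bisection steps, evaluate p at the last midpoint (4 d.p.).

x = 2.5 gives p = -2.5, negative; keep [2.5, 3]
x = 2.75 gives p = -0.34375, negative; keep [2.75, 3]
x = 2.875 gives p = 1.167969, positive; keep [2.75, 2.875]
x = 2.8125 gives p = 0.3735, positive; keep [2.75, 2.8125]

0.3735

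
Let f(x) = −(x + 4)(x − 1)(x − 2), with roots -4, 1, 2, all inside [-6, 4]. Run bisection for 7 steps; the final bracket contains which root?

m = -1, f(m) = -18 (−); new bracket [-6, -1]
m = -3.5, f(m) = -12.375 (−); new bracket [-6, -3.5]
m = -4.75, f(m) = 29.109375 (+); new bracket [-4.75, -3.5]
m = -4.125, f(m) = 3.9238 (+); new bracket [-4.125, -3.5]
m = -3.8125, f(m) = -5.2449 (−); new bracket [-4.125, -3.8125]
m = -3.96875, f(m) = -0.9268 (−); new bracket [-4.125, -3.96875]
m = -4.046875, f(m) = 1.4305 (+); new bracket [-4.046875, -3.96875]

-4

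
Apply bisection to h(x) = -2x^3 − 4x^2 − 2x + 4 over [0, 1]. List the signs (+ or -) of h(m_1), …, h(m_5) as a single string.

m = 0.5, h(m) = 1.75 (+); new bracket [0.5, 1]
m = 0.75, h(m) = -0.59375 (−); new bracket [0.5, 0.75]
m = 0.625, h(m) = 0.699219 (+); new bracket [0.625, 0.75]
m = 0.6875, h(m) = 0.0845 (+); new bracket [0.6875, 0.75]
m = 0.71875, h(m) = -0.2465 (−); new bracket [0.6875, 0.71875]

+-++-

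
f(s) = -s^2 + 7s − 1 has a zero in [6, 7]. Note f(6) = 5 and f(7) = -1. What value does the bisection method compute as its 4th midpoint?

midpoint 6.5: f = 2.25 > 0 → [6.5, 7]
midpoint 6.75: f = 0.6875 > 0 → [6.75, 7]
midpoint 6.875: f = -0.140625 < 0 → [6.75, 6.875]
midpoint 6.8125: f = 0.2773 > 0 → [6.8125, 6.875]

6.8125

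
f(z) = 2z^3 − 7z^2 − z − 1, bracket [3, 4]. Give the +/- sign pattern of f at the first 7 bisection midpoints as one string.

z = 3.5 gives f = -4.5, negative; keep [3.5, 4]
z = 3.75 gives f = 2.28125, positive; keep [3.5, 3.75]
z = 3.625 gives f = -1.339844, negative; keep [3.625, 3.75]
z = 3.6875 gives f = 0.4116, positive; keep [3.625, 3.6875]
z = 3.65625 gives f = -0.4787, negative; keep [3.65625, 3.6875]
z = 3.671875 gives f = -0.0372, negative; keep [3.671875, 3.6875]
z = 3.6796875 gives f = 0.1863, positive; keep [3.671875, 3.6796875]

-+-+--+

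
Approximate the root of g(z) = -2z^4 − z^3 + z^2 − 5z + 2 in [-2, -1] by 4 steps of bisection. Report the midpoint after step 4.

g(-1.5) = 5 > 0, so the root lies in [-2, -1.5]
g(-1.75) = 0.414062 > 0, so the root lies in [-2, -1.75]
g(-1.875) = -3.236816 < 0, so the root lies in [-1.875, -1.75]
g(-1.8125) = -1.2825 < 0, so the root lies in [-1.8125, -1.75]

-1.8125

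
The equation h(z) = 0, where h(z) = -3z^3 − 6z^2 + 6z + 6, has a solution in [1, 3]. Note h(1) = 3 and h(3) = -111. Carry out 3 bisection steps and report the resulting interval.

[1, 1.25]

z = 2 gives h = -30, negative; keep [1, 2]
z = 1.5 gives h = -8.625, negative; keep [1, 1.5]
z = 1.25 gives h = -1.734375, negative; keep [1, 1.25]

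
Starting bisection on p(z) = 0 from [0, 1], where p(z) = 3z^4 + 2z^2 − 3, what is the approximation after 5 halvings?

p(0.5) = -2.3125 < 0, so the root lies in [0.5, 1]
p(0.75) = -0.925781 < 0, so the root lies in [0.75, 1]
p(0.875) = 0.289795 > 0, so the root lies in [0.75, 0.875]
p(0.8125) = -0.3723 < 0, so the root lies in [0.8125, 0.875]
p(0.84375) = -0.0557 < 0, so the root lies in [0.84375, 0.875]

0.84375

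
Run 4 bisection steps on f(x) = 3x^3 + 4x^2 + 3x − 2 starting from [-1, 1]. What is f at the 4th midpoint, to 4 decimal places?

-0.1543

f(0) = -2 < 0, so the root lies in [0, 1]
f(0.5) = 0.875 > 0, so the root lies in [0, 0.5]
f(0.25) = -0.953125 < 0, so the root lies in [0.25, 0.5]
f(0.375) = -0.1543 < 0, so the root lies in [0.375, 0.5]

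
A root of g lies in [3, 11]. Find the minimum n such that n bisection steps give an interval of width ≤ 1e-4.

Width after n steps is 8/2^n. Need 2^n ≥ 8/1e-4 = 80000.
2^16 = 65536 < 80000 ≤ 2^17 = 131072, so n = 17.

17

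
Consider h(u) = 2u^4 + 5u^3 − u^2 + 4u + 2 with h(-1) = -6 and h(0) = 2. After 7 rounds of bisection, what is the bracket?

[-0.3984375, -0.390625]

h(-0.5) = -0.75 < 0, so the root lies in [-0.5, 0]
h(-0.25) = 0.867188 > 0, so the root lies in [-0.5, -0.25]
h(-0.375) = 0.135254 > 0, so the root lies in [-0.5, -0.375]
h(-0.4375) = -0.2868 < 0, so the root lies in [-0.4375, -0.375]
h(-0.40625) = -0.0708 < 0, so the root lies in [-0.40625, -0.375]
h(-0.390625) = 0.0335 > 0, so the root lies in [-0.40625, -0.390625]
h(-0.3984375) = -0.0184 < 0, so the root lies in [-0.3984375, -0.390625]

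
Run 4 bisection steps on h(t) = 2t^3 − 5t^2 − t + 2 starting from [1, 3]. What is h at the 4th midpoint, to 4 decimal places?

1.0977

t = 2 gives h = -4, negative; keep [2, 3]
t = 2.5 gives h = -0.5, negative; keep [2.5, 3]
t = 2.75 gives h = 3.03125, positive; keep [2.5, 2.75]
t = 2.625 gives h = 1.0977, positive; keep [2.5, 2.625]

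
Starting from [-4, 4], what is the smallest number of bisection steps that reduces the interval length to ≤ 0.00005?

18

Width after n steps is 8/2^n. Need 2^n ≥ 8/0.00005 = 160000.
2^17 = 131072 < 160000 ≤ 2^18 = 262144, so n = 18.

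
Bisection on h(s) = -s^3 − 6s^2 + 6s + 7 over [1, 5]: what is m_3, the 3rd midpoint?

1.5

h(3) = -56 < 0, so the root lies in [1, 3]
h(2) = -13 < 0, so the root lies in [1, 2]
h(1.5) = -0.875 < 0, so the root lies in [1, 1.5]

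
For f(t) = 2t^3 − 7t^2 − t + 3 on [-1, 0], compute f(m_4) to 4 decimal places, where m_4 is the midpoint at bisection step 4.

-0.2710

m = -0.5, f(m) = 1.5 (+); new bracket [-1, -0.5]
m = -0.75, f(m) = -1.03125 (−); new bracket [-0.75, -0.5]
m = -0.625, f(m) = 0.402344 (+); new bracket [-0.75, -0.625]
m = -0.6875, f(m) = -0.271 (−); new bracket [-0.6875, -0.625]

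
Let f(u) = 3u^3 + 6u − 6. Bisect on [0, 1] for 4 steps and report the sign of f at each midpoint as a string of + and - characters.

--++

m = 0.5, f(m) = -2.625 (−); new bracket [0.5, 1]
m = 0.75, f(m) = -0.234375 (−); new bracket [0.75, 1]
m = 0.875, f(m) = 1.259766 (+); new bracket [0.75, 0.875]
m = 0.8125, f(m) = 0.4841 (+); new bracket [0.75, 0.8125]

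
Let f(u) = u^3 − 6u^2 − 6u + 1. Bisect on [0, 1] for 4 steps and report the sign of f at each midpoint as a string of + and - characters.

f(0.5) = -3.375 < 0, so the root lies in [0, 0.5]
f(0.25) = -0.859375 < 0, so the root lies in [0, 0.25]
f(0.125) = 0.158203 > 0, so the root lies in [0.125, 0.25]
f(0.1875) = -0.3293 < 0, so the root lies in [0.125, 0.1875]

--+-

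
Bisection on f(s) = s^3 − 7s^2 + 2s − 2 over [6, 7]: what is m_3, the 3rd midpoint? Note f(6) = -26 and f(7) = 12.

6.625

s = 6.5 gives f = -10.125, negative; keep [6.5, 7]
s = 6.75 gives f = 0.109375, positive; keep [6.5, 6.75]
s = 6.625 gives f = -5.208984, negative; keep [6.625, 6.75]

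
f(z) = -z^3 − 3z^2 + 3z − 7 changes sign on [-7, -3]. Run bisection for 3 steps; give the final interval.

[-4.5, -4]

z = -5 gives f = 28, positive; keep [-5, -3]
z = -4 gives f = -3, negative; keep [-5, -4]
z = -4.5 gives f = 9.875, positive; keep [-4.5, -4]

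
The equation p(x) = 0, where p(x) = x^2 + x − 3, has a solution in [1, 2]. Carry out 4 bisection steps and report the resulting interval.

p(1.5) = 0.75 > 0, so the root lies in [1, 1.5]
p(1.25) = -0.1875 < 0, so the root lies in [1.25, 1.5]
p(1.375) = 0.265625 > 0, so the root lies in [1.25, 1.375]
p(1.3125) = 0.0352 > 0, so the root lies in [1.25, 1.3125]

[1.25, 1.3125]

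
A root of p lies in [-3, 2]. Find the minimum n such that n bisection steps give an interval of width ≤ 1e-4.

Width after n steps is 5/2^n. Need 2^n ≥ 5/1e-4 = 50000.
2^15 = 32768 < 50000 ≤ 2^16 = 65536, so n = 16.

16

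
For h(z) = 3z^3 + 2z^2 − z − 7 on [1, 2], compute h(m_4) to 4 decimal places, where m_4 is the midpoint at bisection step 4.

-0.3435

z = 1.5 gives h = 6.125, positive; keep [1, 1.5]
z = 1.25 gives h = 0.734375, positive; keep [1, 1.25]
z = 1.125 gives h = -1.322266, negative; keep [1.125, 1.25]
z = 1.1875 gives h = -0.3435, negative; keep [1.1875, 1.25]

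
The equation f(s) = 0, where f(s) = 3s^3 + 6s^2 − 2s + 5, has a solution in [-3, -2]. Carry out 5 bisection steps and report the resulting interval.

s = -2.5 gives f = 0.625, positive; keep [-3, -2.5]
s = -2.75 gives f = -6.515625, negative; keep [-2.75, -2.5]
s = -2.625 gives f = -2.669922, negative; keep [-2.625, -2.5]
s = -2.5625 gives f = -0.9558, negative; keep [-2.5625, -2.5]
s = -2.53125 gives f = -0.149, negative; keep [-2.53125, -2.5]

[-2.53125, -2.5]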